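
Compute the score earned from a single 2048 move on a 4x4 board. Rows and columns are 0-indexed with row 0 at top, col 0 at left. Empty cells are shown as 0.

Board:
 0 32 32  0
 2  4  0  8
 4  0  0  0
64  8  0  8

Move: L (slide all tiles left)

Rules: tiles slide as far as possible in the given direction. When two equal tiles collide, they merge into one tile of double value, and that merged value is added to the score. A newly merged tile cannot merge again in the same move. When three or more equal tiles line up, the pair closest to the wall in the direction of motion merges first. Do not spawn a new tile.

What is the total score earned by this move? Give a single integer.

Slide left:
row 0: [0, 32, 32, 0] -> [64, 0, 0, 0]  score +64 (running 64)
row 1: [2, 4, 0, 8] -> [2, 4, 8, 0]  score +0 (running 64)
row 2: [4, 0, 0, 0] -> [4, 0, 0, 0]  score +0 (running 64)
row 3: [64, 8, 0, 8] -> [64, 16, 0, 0]  score +16 (running 80)
Board after move:
64  0  0  0
 2  4  8  0
 4  0  0  0
64 16  0  0

Answer: 80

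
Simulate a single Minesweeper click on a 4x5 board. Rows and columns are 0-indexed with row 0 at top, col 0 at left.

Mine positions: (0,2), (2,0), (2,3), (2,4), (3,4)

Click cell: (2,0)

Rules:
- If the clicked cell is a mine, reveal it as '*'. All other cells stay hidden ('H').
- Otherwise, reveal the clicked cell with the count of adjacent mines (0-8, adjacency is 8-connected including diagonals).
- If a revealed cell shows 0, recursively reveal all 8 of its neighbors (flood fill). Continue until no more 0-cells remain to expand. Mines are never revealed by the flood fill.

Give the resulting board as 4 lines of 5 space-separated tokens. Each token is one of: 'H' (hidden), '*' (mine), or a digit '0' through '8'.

H H H H H
H H H H H
* H H H H
H H H H H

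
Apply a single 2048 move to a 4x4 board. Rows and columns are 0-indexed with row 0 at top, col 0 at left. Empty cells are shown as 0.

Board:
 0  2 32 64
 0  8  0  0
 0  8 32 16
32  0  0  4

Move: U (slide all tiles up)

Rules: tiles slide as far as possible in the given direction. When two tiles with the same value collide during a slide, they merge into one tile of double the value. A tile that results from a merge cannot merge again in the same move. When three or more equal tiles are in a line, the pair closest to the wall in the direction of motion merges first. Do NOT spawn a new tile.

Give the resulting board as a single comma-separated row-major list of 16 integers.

Answer: 32, 2, 64, 64, 0, 16, 0, 16, 0, 0, 0, 4, 0, 0, 0, 0

Derivation:
Slide up:
col 0: [0, 0, 0, 32] -> [32, 0, 0, 0]
col 1: [2, 8, 8, 0] -> [2, 16, 0, 0]
col 2: [32, 0, 32, 0] -> [64, 0, 0, 0]
col 3: [64, 0, 16, 4] -> [64, 16, 4, 0]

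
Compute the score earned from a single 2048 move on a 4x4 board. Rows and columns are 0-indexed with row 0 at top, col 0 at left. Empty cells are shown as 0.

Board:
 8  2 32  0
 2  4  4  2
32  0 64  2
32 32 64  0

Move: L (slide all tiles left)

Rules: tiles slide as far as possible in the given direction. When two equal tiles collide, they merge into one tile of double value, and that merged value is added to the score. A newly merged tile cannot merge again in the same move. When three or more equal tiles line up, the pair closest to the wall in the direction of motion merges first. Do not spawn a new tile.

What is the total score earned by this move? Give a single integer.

Slide left:
row 0: [8, 2, 32, 0] -> [8, 2, 32, 0]  score +0 (running 0)
row 1: [2, 4, 4, 2] -> [2, 8, 2, 0]  score +8 (running 8)
row 2: [32, 0, 64, 2] -> [32, 64, 2, 0]  score +0 (running 8)
row 3: [32, 32, 64, 0] -> [64, 64, 0, 0]  score +64 (running 72)
Board after move:
 8  2 32  0
 2  8  2  0
32 64  2  0
64 64  0  0

Answer: 72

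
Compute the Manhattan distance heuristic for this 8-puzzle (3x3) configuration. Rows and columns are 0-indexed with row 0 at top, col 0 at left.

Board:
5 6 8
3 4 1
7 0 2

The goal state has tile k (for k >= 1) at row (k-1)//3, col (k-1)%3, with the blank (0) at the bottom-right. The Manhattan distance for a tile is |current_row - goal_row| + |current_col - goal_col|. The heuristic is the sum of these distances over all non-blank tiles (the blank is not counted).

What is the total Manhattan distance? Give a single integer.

Answer: 17

Derivation:
Tile 5: at (0,0), goal (1,1), distance |0-1|+|0-1| = 2
Tile 6: at (0,1), goal (1,2), distance |0-1|+|1-2| = 2
Tile 8: at (0,2), goal (2,1), distance |0-2|+|2-1| = 3
Tile 3: at (1,0), goal (0,2), distance |1-0|+|0-2| = 3
Tile 4: at (1,1), goal (1,0), distance |1-1|+|1-0| = 1
Tile 1: at (1,2), goal (0,0), distance |1-0|+|2-0| = 3
Tile 7: at (2,0), goal (2,0), distance |2-2|+|0-0| = 0
Tile 2: at (2,2), goal (0,1), distance |2-0|+|2-1| = 3
Sum: 2 + 2 + 3 + 3 + 1 + 3 + 0 + 3 = 17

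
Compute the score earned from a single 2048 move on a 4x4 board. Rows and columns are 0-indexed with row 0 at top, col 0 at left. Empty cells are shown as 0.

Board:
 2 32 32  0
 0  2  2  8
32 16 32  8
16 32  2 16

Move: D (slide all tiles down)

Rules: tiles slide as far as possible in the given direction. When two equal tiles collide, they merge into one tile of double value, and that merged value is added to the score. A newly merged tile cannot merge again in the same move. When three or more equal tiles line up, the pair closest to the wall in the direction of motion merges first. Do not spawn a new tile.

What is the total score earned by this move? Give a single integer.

Answer: 16

Derivation:
Slide down:
col 0: [2, 0, 32, 16] -> [0, 2, 32, 16]  score +0 (running 0)
col 1: [32, 2, 16, 32] -> [32, 2, 16, 32]  score +0 (running 0)
col 2: [32, 2, 32, 2] -> [32, 2, 32, 2]  score +0 (running 0)
col 3: [0, 8, 8, 16] -> [0, 0, 16, 16]  score +16 (running 16)
Board after move:
 0 32 32  0
 2  2  2  0
32 16 32 16
16 32  2 16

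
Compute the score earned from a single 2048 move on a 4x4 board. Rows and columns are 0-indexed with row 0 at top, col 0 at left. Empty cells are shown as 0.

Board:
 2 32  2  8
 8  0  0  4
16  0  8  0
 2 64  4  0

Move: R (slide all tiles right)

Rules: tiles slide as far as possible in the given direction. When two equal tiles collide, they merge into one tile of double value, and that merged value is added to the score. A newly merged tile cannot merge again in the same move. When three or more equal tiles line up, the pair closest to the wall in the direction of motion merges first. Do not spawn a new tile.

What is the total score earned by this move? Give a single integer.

Answer: 0

Derivation:
Slide right:
row 0: [2, 32, 2, 8] -> [2, 32, 2, 8]  score +0 (running 0)
row 1: [8, 0, 0, 4] -> [0, 0, 8, 4]  score +0 (running 0)
row 2: [16, 0, 8, 0] -> [0, 0, 16, 8]  score +0 (running 0)
row 3: [2, 64, 4, 0] -> [0, 2, 64, 4]  score +0 (running 0)
Board after move:
 2 32  2  8
 0  0  8  4
 0  0 16  8
 0  2 64  4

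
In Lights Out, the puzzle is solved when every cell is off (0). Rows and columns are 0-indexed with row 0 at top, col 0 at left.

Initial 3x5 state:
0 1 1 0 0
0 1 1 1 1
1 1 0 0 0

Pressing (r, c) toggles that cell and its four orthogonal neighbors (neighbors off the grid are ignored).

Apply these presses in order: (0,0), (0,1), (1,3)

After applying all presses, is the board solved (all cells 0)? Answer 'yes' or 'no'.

After press 1 at (0,0):
1 0 1 0 0
1 1 1 1 1
1 1 0 0 0

After press 2 at (0,1):
0 1 0 0 0
1 0 1 1 1
1 1 0 0 0

After press 3 at (1,3):
0 1 0 1 0
1 0 0 0 0
1 1 0 1 0

Lights still on: 6

Answer: no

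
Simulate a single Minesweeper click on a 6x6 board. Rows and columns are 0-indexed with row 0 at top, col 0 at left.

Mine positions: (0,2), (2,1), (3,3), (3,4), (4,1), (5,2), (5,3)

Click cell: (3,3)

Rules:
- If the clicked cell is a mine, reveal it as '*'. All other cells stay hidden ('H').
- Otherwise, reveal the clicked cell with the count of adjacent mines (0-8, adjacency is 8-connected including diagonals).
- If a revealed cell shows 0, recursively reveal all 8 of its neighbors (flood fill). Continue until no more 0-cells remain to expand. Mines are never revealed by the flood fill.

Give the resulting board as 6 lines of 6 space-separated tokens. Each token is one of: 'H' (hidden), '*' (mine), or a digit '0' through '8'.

H H H H H H
H H H H H H
H H H H H H
H H H * H H
H H H H H H
H H H H H H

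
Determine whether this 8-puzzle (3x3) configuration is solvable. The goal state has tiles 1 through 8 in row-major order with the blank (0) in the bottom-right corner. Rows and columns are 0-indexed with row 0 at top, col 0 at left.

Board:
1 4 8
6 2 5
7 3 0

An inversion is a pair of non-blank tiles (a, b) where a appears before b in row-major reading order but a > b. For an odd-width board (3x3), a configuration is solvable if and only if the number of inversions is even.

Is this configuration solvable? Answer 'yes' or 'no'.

Inversions (pairs i<j in row-major order where tile[i] > tile[j] > 0): 12
12 is even, so the puzzle is solvable.

Answer: yes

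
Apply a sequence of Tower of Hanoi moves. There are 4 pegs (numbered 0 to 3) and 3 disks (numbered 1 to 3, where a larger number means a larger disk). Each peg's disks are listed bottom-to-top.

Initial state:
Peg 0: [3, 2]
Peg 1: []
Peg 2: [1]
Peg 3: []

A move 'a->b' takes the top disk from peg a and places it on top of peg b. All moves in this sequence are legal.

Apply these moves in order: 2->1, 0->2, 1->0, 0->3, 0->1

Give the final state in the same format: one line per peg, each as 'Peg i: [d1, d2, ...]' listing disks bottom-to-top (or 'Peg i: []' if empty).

Answer: Peg 0: []
Peg 1: [3]
Peg 2: [2]
Peg 3: [1]

Derivation:
After move 1 (2->1):
Peg 0: [3, 2]
Peg 1: [1]
Peg 2: []
Peg 3: []

After move 2 (0->2):
Peg 0: [3]
Peg 1: [1]
Peg 2: [2]
Peg 3: []

After move 3 (1->0):
Peg 0: [3, 1]
Peg 1: []
Peg 2: [2]
Peg 3: []

After move 4 (0->3):
Peg 0: [3]
Peg 1: []
Peg 2: [2]
Peg 3: [1]

After move 5 (0->1):
Peg 0: []
Peg 1: [3]
Peg 2: [2]
Peg 3: [1]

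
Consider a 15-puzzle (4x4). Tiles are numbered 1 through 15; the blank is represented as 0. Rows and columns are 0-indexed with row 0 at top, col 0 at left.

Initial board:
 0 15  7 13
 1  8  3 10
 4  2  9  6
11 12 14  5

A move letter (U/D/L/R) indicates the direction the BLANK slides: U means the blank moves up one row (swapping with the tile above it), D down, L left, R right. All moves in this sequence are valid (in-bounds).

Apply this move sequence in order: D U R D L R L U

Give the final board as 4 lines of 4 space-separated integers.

Answer:  0  8  7 13
15  1  3 10
 4  2  9  6
11 12 14  5

Derivation:
After move 1 (D):
 1 15  7 13
 0  8  3 10
 4  2  9  6
11 12 14  5

After move 2 (U):
 0 15  7 13
 1  8  3 10
 4  2  9  6
11 12 14  5

After move 3 (R):
15  0  7 13
 1  8  3 10
 4  2  9  6
11 12 14  5

After move 4 (D):
15  8  7 13
 1  0  3 10
 4  2  9  6
11 12 14  5

After move 5 (L):
15  8  7 13
 0  1  3 10
 4  2  9  6
11 12 14  5

After move 6 (R):
15  8  7 13
 1  0  3 10
 4  2  9  6
11 12 14  5

After move 7 (L):
15  8  7 13
 0  1  3 10
 4  2  9  6
11 12 14  5

After move 8 (U):
 0  8  7 13
15  1  3 10
 4  2  9  6
11 12 14  5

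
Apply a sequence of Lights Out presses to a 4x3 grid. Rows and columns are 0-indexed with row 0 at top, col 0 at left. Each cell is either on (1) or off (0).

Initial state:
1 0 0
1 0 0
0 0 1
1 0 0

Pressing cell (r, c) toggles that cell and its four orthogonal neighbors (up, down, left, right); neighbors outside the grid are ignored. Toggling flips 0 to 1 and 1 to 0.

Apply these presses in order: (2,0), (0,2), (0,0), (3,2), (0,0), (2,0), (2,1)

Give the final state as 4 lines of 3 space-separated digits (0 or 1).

Answer: 1 1 1
1 1 1
1 1 1
1 0 1

Derivation:
After press 1 at (2,0):
1 0 0
0 0 0
1 1 1
0 0 0

After press 2 at (0,2):
1 1 1
0 0 1
1 1 1
0 0 0

After press 3 at (0,0):
0 0 1
1 0 1
1 1 1
0 0 0

After press 4 at (3,2):
0 0 1
1 0 1
1 1 0
0 1 1

After press 5 at (0,0):
1 1 1
0 0 1
1 1 0
0 1 1

After press 6 at (2,0):
1 1 1
1 0 1
0 0 0
1 1 1

After press 7 at (2,1):
1 1 1
1 1 1
1 1 1
1 0 1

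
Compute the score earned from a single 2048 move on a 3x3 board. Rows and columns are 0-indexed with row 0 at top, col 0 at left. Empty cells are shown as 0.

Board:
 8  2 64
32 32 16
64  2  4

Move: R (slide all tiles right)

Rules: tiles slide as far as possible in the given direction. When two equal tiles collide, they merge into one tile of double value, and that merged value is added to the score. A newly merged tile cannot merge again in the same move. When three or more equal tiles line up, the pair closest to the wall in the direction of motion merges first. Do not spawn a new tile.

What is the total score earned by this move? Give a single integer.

Slide right:
row 0: [8, 2, 64] -> [8, 2, 64]  score +0 (running 0)
row 1: [32, 32, 16] -> [0, 64, 16]  score +64 (running 64)
row 2: [64, 2, 4] -> [64, 2, 4]  score +0 (running 64)
Board after move:
 8  2 64
 0 64 16
64  2  4

Answer: 64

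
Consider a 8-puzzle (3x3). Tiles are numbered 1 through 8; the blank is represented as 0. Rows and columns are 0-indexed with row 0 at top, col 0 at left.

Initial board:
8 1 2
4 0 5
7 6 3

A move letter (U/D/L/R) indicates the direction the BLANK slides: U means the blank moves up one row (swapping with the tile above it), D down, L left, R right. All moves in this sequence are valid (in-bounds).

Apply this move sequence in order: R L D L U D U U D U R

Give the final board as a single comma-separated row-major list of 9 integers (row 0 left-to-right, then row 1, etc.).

After move 1 (R):
8 1 2
4 5 0
7 6 3

After move 2 (L):
8 1 2
4 0 5
7 6 3

After move 3 (D):
8 1 2
4 6 5
7 0 3

After move 4 (L):
8 1 2
4 6 5
0 7 3

After move 5 (U):
8 1 2
0 6 5
4 7 3

After move 6 (D):
8 1 2
4 6 5
0 7 3

After move 7 (U):
8 1 2
0 6 5
4 7 3

After move 8 (U):
0 1 2
8 6 5
4 7 3

After move 9 (D):
8 1 2
0 6 5
4 7 3

After move 10 (U):
0 1 2
8 6 5
4 7 3

After move 11 (R):
1 0 2
8 6 5
4 7 3

Answer: 1, 0, 2, 8, 6, 5, 4, 7, 3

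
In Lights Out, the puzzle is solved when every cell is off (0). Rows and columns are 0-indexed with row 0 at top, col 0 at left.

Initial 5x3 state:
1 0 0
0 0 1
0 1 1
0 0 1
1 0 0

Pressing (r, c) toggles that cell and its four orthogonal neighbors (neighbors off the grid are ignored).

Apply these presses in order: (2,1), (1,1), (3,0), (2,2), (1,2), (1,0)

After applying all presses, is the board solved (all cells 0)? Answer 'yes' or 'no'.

Answer: no

Derivation:
After press 1 at (2,1):
1 0 0
0 1 1
1 0 0
0 1 1
1 0 0

After press 2 at (1,1):
1 1 0
1 0 0
1 1 0
0 1 1
1 0 0

After press 3 at (3,0):
1 1 0
1 0 0
0 1 0
1 0 1
0 0 0

After press 4 at (2,2):
1 1 0
1 0 1
0 0 1
1 0 0
0 0 0

After press 5 at (1,2):
1 1 1
1 1 0
0 0 0
1 0 0
0 0 0

After press 6 at (1,0):
0 1 1
0 0 0
1 0 0
1 0 0
0 0 0

Lights still on: 4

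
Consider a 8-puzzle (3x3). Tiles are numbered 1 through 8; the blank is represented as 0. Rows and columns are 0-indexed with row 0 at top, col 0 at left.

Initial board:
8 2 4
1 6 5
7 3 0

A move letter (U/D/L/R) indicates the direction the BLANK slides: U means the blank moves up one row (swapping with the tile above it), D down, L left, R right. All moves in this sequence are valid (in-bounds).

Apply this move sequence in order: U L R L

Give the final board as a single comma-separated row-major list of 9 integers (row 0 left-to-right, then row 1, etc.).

After move 1 (U):
8 2 4
1 6 0
7 3 5

After move 2 (L):
8 2 4
1 0 6
7 3 5

After move 3 (R):
8 2 4
1 6 0
7 3 5

After move 4 (L):
8 2 4
1 0 6
7 3 5

Answer: 8, 2, 4, 1, 0, 6, 7, 3, 5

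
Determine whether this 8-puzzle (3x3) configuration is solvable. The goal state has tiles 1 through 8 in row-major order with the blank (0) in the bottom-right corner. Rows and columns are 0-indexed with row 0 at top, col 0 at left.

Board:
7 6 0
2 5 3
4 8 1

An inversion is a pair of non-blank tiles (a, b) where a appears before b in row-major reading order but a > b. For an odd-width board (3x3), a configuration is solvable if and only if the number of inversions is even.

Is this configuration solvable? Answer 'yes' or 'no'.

Answer: yes

Derivation:
Inversions (pairs i<j in row-major order where tile[i] > tile[j] > 0): 18
18 is even, so the puzzle is solvable.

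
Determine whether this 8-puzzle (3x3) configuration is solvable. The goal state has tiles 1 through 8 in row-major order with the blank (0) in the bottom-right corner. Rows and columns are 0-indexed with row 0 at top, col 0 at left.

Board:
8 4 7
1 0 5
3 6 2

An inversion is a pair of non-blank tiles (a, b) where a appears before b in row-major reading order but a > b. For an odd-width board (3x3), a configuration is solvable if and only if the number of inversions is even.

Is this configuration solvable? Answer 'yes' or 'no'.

Answer: no

Derivation:
Inversions (pairs i<j in row-major order where tile[i] > tile[j] > 0): 19
19 is odd, so the puzzle is not solvable.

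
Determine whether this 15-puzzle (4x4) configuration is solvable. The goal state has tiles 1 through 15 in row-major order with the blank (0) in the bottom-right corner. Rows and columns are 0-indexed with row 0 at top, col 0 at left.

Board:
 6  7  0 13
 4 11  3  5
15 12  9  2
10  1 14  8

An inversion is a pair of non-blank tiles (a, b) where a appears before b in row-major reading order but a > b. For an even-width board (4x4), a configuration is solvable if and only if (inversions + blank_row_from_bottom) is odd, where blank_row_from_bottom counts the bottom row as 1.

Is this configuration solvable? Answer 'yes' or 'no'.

Answer: yes

Derivation:
Inversions: 53
Blank is in row 0 (0-indexed from top), which is row 4 counting from the bottom (bottom = 1).
53 + 4 = 57, which is odd, so the puzzle is solvable.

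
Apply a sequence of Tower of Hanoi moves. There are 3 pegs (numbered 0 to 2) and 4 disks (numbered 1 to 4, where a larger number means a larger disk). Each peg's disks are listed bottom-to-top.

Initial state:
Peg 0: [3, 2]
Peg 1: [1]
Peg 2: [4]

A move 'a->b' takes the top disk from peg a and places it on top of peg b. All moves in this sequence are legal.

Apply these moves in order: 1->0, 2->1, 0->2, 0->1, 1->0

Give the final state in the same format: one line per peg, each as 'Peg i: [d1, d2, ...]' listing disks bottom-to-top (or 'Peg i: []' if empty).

Answer: Peg 0: [3, 2]
Peg 1: [4]
Peg 2: [1]

Derivation:
After move 1 (1->0):
Peg 0: [3, 2, 1]
Peg 1: []
Peg 2: [4]

After move 2 (2->1):
Peg 0: [3, 2, 1]
Peg 1: [4]
Peg 2: []

After move 3 (0->2):
Peg 0: [3, 2]
Peg 1: [4]
Peg 2: [1]

After move 4 (0->1):
Peg 0: [3]
Peg 1: [4, 2]
Peg 2: [1]

After move 5 (1->0):
Peg 0: [3, 2]
Peg 1: [4]
Peg 2: [1]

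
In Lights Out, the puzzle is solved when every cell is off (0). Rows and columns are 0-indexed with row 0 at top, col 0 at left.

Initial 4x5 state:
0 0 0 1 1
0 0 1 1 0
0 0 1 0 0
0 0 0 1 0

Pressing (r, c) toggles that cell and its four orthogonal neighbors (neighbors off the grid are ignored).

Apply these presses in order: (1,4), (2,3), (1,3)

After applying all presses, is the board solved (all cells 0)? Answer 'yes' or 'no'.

After press 1 at (1,4):
0 0 0 1 0
0 0 1 0 1
0 0 1 0 1
0 0 0 1 0

After press 2 at (2,3):
0 0 0 1 0
0 0 1 1 1
0 0 0 1 0
0 0 0 0 0

After press 3 at (1,3):
0 0 0 0 0
0 0 0 0 0
0 0 0 0 0
0 0 0 0 0

Lights still on: 0

Answer: yes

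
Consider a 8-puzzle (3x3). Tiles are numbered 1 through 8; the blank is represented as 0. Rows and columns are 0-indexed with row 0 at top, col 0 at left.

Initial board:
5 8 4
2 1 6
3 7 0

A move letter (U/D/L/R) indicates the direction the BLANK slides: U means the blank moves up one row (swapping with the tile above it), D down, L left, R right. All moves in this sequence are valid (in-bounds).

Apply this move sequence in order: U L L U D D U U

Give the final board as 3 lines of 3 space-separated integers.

After move 1 (U):
5 8 4
2 1 0
3 7 6

After move 2 (L):
5 8 4
2 0 1
3 7 6

After move 3 (L):
5 8 4
0 2 1
3 7 6

After move 4 (U):
0 8 4
5 2 1
3 7 6

After move 5 (D):
5 8 4
0 2 1
3 7 6

After move 6 (D):
5 8 4
3 2 1
0 7 6

After move 7 (U):
5 8 4
0 2 1
3 7 6

After move 8 (U):
0 8 4
5 2 1
3 7 6

Answer: 0 8 4
5 2 1
3 7 6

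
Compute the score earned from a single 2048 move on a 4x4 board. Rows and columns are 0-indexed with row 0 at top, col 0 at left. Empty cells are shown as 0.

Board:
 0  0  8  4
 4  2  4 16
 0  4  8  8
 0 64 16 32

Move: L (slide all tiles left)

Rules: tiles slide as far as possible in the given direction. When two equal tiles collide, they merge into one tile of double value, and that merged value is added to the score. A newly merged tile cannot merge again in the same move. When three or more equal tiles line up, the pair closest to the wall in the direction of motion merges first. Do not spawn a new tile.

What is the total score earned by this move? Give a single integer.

Slide left:
row 0: [0, 0, 8, 4] -> [8, 4, 0, 0]  score +0 (running 0)
row 1: [4, 2, 4, 16] -> [4, 2, 4, 16]  score +0 (running 0)
row 2: [0, 4, 8, 8] -> [4, 16, 0, 0]  score +16 (running 16)
row 3: [0, 64, 16, 32] -> [64, 16, 32, 0]  score +0 (running 16)
Board after move:
 8  4  0  0
 4  2  4 16
 4 16  0  0
64 16 32  0

Answer: 16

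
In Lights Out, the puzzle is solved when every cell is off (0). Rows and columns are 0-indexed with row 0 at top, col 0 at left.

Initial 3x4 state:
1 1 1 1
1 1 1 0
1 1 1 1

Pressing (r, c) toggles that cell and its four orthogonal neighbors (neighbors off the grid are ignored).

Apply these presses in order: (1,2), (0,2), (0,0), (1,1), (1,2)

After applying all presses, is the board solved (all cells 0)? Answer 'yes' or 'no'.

After press 1 at (1,2):
1 1 0 1
1 0 0 1
1 1 0 1

After press 2 at (0,2):
1 0 1 0
1 0 1 1
1 1 0 1

After press 3 at (0,0):
0 1 1 0
0 0 1 1
1 1 0 1

After press 4 at (1,1):
0 0 1 0
1 1 0 1
1 0 0 1

After press 5 at (1,2):
0 0 0 0
1 0 1 0
1 0 1 1

Lights still on: 5

Answer: no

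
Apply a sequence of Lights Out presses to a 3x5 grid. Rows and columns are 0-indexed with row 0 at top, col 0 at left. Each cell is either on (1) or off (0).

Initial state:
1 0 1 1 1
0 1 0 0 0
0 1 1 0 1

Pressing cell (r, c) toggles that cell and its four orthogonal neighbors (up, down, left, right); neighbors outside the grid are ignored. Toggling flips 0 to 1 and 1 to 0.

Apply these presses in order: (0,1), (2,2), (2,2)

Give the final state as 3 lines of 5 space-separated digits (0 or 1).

Answer: 0 1 0 1 1
0 0 0 0 0
0 1 1 0 1

Derivation:
After press 1 at (0,1):
0 1 0 1 1
0 0 0 0 0
0 1 1 0 1

After press 2 at (2,2):
0 1 0 1 1
0 0 1 0 0
0 0 0 1 1

After press 3 at (2,2):
0 1 0 1 1
0 0 0 0 0
0 1 1 0 1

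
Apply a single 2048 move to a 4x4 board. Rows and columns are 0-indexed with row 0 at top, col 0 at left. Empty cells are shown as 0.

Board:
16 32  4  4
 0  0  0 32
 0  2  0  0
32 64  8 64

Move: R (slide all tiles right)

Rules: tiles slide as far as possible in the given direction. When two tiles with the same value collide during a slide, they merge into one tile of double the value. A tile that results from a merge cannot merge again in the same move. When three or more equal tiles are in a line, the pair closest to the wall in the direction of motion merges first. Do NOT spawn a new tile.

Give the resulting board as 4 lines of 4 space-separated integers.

Answer:  0 16 32  8
 0  0  0 32
 0  0  0  2
32 64  8 64

Derivation:
Slide right:
row 0: [16, 32, 4, 4] -> [0, 16, 32, 8]
row 1: [0, 0, 0, 32] -> [0, 0, 0, 32]
row 2: [0, 2, 0, 0] -> [0, 0, 0, 2]
row 3: [32, 64, 8, 64] -> [32, 64, 8, 64]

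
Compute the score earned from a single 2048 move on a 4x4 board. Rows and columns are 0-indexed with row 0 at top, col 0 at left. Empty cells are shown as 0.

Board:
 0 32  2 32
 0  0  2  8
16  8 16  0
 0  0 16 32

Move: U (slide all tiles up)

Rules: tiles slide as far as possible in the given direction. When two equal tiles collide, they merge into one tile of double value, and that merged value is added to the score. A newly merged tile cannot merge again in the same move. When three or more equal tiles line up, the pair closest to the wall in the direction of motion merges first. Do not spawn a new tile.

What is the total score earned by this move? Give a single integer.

Answer: 36

Derivation:
Slide up:
col 0: [0, 0, 16, 0] -> [16, 0, 0, 0]  score +0 (running 0)
col 1: [32, 0, 8, 0] -> [32, 8, 0, 0]  score +0 (running 0)
col 2: [2, 2, 16, 16] -> [4, 32, 0, 0]  score +36 (running 36)
col 3: [32, 8, 0, 32] -> [32, 8, 32, 0]  score +0 (running 36)
Board after move:
16 32  4 32
 0  8 32  8
 0  0  0 32
 0  0  0  0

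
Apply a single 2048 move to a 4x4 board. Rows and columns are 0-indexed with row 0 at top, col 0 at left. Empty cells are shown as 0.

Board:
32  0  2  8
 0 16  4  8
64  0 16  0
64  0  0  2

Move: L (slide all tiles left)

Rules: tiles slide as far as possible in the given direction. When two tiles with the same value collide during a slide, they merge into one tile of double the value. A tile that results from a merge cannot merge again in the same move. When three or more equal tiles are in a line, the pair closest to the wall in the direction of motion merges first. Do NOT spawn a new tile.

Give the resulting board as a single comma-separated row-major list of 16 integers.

Slide left:
row 0: [32, 0, 2, 8] -> [32, 2, 8, 0]
row 1: [0, 16, 4, 8] -> [16, 4, 8, 0]
row 2: [64, 0, 16, 0] -> [64, 16, 0, 0]
row 3: [64, 0, 0, 2] -> [64, 2, 0, 0]

Answer: 32, 2, 8, 0, 16, 4, 8, 0, 64, 16, 0, 0, 64, 2, 0, 0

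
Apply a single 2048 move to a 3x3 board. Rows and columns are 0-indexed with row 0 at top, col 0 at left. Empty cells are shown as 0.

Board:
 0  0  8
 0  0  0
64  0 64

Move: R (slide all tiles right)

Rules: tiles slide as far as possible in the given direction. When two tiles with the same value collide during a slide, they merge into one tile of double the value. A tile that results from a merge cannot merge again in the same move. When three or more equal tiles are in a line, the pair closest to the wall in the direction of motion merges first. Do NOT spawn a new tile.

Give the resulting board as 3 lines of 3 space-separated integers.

Answer:   0   0   8
  0   0   0
  0   0 128

Derivation:
Slide right:
row 0: [0, 0, 8] -> [0, 0, 8]
row 1: [0, 0, 0] -> [0, 0, 0]
row 2: [64, 0, 64] -> [0, 0, 128]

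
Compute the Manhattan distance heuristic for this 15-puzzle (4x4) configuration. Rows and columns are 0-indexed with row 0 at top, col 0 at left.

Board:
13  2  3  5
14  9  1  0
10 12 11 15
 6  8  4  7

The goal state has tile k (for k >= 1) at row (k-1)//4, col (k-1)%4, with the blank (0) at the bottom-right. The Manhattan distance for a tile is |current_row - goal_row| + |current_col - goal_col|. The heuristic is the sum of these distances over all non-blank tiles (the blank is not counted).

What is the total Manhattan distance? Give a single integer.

Answer: 34

Derivation:
Tile 13: at (0,0), goal (3,0), distance |0-3|+|0-0| = 3
Tile 2: at (0,1), goal (0,1), distance |0-0|+|1-1| = 0
Tile 3: at (0,2), goal (0,2), distance |0-0|+|2-2| = 0
Tile 5: at (0,3), goal (1,0), distance |0-1|+|3-0| = 4
Tile 14: at (1,0), goal (3,1), distance |1-3|+|0-1| = 3
Tile 9: at (1,1), goal (2,0), distance |1-2|+|1-0| = 2
Tile 1: at (1,2), goal (0,0), distance |1-0|+|2-0| = 3
Tile 10: at (2,0), goal (2,1), distance |2-2|+|0-1| = 1
Tile 12: at (2,1), goal (2,3), distance |2-2|+|1-3| = 2
Tile 11: at (2,2), goal (2,2), distance |2-2|+|2-2| = 0
Tile 15: at (2,3), goal (3,2), distance |2-3|+|3-2| = 2
Tile 6: at (3,0), goal (1,1), distance |3-1|+|0-1| = 3
Tile 8: at (3,1), goal (1,3), distance |3-1|+|1-3| = 4
Tile 4: at (3,2), goal (0,3), distance |3-0|+|2-3| = 4
Tile 7: at (3,3), goal (1,2), distance |3-1|+|3-2| = 3
Sum: 3 + 0 + 0 + 4 + 3 + 2 + 3 + 1 + 2 + 0 + 2 + 3 + 4 + 4 + 3 = 34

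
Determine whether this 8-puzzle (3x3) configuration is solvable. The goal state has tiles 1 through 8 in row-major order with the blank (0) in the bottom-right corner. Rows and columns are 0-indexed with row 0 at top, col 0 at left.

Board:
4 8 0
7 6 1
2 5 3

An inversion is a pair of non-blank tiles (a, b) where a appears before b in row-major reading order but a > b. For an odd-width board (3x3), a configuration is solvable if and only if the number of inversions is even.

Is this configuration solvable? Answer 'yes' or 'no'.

Inversions (pairs i<j in row-major order where tile[i] > tile[j] > 0): 19
19 is odd, so the puzzle is not solvable.

Answer: no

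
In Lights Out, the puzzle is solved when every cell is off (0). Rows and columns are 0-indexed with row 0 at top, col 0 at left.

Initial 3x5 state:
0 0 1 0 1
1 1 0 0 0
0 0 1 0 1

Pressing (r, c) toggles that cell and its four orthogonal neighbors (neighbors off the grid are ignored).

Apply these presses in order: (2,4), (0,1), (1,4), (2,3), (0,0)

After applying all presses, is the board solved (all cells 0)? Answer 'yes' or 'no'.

After press 1 at (2,4):
0 0 1 0 1
1 1 0 0 1
0 0 1 1 0

After press 2 at (0,1):
1 1 0 0 1
1 0 0 0 1
0 0 1 1 0

After press 3 at (1,4):
1 1 0 0 0
1 0 0 1 0
0 0 1 1 1

After press 4 at (2,3):
1 1 0 0 0
1 0 0 0 0
0 0 0 0 0

After press 5 at (0,0):
0 0 0 0 0
0 0 0 0 0
0 0 0 0 0

Lights still on: 0

Answer: yes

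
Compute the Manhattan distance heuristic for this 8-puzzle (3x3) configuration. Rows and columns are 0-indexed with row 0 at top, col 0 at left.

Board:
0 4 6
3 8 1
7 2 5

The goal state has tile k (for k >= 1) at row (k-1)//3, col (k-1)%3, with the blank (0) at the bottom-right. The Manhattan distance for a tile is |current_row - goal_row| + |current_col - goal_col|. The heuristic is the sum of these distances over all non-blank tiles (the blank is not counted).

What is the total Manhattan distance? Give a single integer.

Tile 4: at (0,1), goal (1,0), distance |0-1|+|1-0| = 2
Tile 6: at (0,2), goal (1,2), distance |0-1|+|2-2| = 1
Tile 3: at (1,0), goal (0,2), distance |1-0|+|0-2| = 3
Tile 8: at (1,1), goal (2,1), distance |1-2|+|1-1| = 1
Tile 1: at (1,2), goal (0,0), distance |1-0|+|2-0| = 3
Tile 7: at (2,0), goal (2,0), distance |2-2|+|0-0| = 0
Tile 2: at (2,1), goal (0,1), distance |2-0|+|1-1| = 2
Tile 5: at (2,2), goal (1,1), distance |2-1|+|2-1| = 2
Sum: 2 + 1 + 3 + 1 + 3 + 0 + 2 + 2 = 14

Answer: 14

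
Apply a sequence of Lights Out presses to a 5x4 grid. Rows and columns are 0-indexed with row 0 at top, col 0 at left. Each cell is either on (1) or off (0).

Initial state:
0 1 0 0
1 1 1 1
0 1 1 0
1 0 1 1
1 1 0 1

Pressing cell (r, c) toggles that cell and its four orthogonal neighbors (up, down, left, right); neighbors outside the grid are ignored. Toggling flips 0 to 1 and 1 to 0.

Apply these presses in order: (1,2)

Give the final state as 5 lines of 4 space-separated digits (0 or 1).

After press 1 at (1,2):
0 1 1 0
1 0 0 0
0 1 0 0
1 0 1 1
1 1 0 1

Answer: 0 1 1 0
1 0 0 0
0 1 0 0
1 0 1 1
1 1 0 1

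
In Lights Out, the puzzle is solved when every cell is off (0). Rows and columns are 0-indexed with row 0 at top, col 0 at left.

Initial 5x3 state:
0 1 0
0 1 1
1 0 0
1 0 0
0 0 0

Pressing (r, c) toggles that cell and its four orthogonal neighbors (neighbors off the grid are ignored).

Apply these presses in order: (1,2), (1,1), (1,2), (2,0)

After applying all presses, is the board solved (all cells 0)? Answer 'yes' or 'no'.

After press 1 at (1,2):
0 1 1
0 0 0
1 0 1
1 0 0
0 0 0

After press 2 at (1,1):
0 0 1
1 1 1
1 1 1
1 0 0
0 0 0

After press 3 at (1,2):
0 0 0
1 0 0
1 1 0
1 0 0
0 0 0

After press 4 at (2,0):
0 0 0
0 0 0
0 0 0
0 0 0
0 0 0

Lights still on: 0

Answer: yes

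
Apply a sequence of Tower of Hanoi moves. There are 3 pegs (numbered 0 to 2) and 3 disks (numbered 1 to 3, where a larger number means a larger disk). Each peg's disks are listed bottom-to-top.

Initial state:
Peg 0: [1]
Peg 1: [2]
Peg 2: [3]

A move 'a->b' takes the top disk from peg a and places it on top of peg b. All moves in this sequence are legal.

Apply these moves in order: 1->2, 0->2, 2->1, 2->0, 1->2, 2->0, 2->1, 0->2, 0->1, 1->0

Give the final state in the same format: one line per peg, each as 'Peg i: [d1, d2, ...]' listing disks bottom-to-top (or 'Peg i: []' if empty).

After move 1 (1->2):
Peg 0: [1]
Peg 1: []
Peg 2: [3, 2]

After move 2 (0->2):
Peg 0: []
Peg 1: []
Peg 2: [3, 2, 1]

After move 3 (2->1):
Peg 0: []
Peg 1: [1]
Peg 2: [3, 2]

After move 4 (2->0):
Peg 0: [2]
Peg 1: [1]
Peg 2: [3]

After move 5 (1->2):
Peg 0: [2]
Peg 1: []
Peg 2: [3, 1]

After move 6 (2->0):
Peg 0: [2, 1]
Peg 1: []
Peg 2: [3]

After move 7 (2->1):
Peg 0: [2, 1]
Peg 1: [3]
Peg 2: []

After move 8 (0->2):
Peg 0: [2]
Peg 1: [3]
Peg 2: [1]

After move 9 (0->1):
Peg 0: []
Peg 1: [3, 2]
Peg 2: [1]

After move 10 (1->0):
Peg 0: [2]
Peg 1: [3]
Peg 2: [1]

Answer: Peg 0: [2]
Peg 1: [3]
Peg 2: [1]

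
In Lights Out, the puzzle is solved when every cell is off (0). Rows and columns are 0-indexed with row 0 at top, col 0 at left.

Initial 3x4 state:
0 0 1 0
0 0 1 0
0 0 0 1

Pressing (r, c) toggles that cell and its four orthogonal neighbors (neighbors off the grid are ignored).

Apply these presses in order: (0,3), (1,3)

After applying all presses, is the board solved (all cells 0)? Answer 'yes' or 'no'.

Answer: yes

Derivation:
After press 1 at (0,3):
0 0 0 1
0 0 1 1
0 0 0 1

After press 2 at (1,3):
0 0 0 0
0 0 0 0
0 0 0 0

Lights still on: 0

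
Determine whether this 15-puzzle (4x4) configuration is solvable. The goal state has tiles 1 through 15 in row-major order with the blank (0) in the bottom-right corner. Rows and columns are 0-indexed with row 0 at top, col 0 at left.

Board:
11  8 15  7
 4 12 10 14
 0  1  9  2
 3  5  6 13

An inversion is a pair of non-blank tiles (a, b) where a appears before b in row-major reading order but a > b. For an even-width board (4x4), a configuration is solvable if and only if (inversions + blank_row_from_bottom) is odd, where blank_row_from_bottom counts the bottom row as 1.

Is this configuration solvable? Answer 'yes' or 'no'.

Inversions: 62
Blank is in row 2 (0-indexed from top), which is row 2 counting from the bottom (bottom = 1).
62 + 2 = 64, which is even, so the puzzle is not solvable.

Answer: no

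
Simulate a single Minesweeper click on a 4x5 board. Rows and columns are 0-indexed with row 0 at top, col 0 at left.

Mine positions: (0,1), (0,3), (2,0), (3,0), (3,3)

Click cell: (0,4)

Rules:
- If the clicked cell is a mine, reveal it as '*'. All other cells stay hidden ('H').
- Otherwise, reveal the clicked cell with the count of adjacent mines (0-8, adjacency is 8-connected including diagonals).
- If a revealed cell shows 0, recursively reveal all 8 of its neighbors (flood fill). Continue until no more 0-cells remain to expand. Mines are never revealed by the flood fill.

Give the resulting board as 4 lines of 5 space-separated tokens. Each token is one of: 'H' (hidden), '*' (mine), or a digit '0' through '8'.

H H H H 1
H H H H H
H H H H H
H H H H H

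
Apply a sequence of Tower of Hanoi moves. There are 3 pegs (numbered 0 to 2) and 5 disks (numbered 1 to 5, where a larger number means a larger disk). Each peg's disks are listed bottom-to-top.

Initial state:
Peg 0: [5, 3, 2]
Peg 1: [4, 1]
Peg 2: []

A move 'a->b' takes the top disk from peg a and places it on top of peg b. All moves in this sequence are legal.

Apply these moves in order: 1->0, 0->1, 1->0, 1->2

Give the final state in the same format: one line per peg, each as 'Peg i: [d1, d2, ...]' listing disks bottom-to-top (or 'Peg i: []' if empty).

After move 1 (1->0):
Peg 0: [5, 3, 2, 1]
Peg 1: [4]
Peg 2: []

After move 2 (0->1):
Peg 0: [5, 3, 2]
Peg 1: [4, 1]
Peg 2: []

After move 3 (1->0):
Peg 0: [5, 3, 2, 1]
Peg 1: [4]
Peg 2: []

After move 4 (1->2):
Peg 0: [5, 3, 2, 1]
Peg 1: []
Peg 2: [4]

Answer: Peg 0: [5, 3, 2, 1]
Peg 1: []
Peg 2: [4]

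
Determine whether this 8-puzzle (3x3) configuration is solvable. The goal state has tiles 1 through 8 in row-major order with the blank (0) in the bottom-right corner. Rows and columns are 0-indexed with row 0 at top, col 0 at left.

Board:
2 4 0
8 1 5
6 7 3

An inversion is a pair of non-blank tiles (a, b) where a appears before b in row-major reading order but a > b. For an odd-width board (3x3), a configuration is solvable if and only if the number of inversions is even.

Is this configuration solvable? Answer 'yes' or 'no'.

Inversions (pairs i<j in row-major order where tile[i] > tile[j] > 0): 11
11 is odd, so the puzzle is not solvable.

Answer: no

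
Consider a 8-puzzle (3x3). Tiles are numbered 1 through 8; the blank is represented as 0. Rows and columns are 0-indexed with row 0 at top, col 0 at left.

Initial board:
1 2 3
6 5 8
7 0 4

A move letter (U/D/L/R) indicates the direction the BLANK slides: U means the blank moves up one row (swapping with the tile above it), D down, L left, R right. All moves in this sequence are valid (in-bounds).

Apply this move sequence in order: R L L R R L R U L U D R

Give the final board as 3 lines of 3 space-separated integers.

Answer: 1 2 3
6 5 0
7 4 8

Derivation:
After move 1 (R):
1 2 3
6 5 8
7 4 0

After move 2 (L):
1 2 3
6 5 8
7 0 4

After move 3 (L):
1 2 3
6 5 8
0 7 4

After move 4 (R):
1 2 3
6 5 8
7 0 4

After move 5 (R):
1 2 3
6 5 8
7 4 0

After move 6 (L):
1 2 3
6 5 8
7 0 4

After move 7 (R):
1 2 3
6 5 8
7 4 0

After move 8 (U):
1 2 3
6 5 0
7 4 8

After move 9 (L):
1 2 3
6 0 5
7 4 8

After move 10 (U):
1 0 3
6 2 5
7 4 8

After move 11 (D):
1 2 3
6 0 5
7 4 8

After move 12 (R):
1 2 3
6 5 0
7 4 8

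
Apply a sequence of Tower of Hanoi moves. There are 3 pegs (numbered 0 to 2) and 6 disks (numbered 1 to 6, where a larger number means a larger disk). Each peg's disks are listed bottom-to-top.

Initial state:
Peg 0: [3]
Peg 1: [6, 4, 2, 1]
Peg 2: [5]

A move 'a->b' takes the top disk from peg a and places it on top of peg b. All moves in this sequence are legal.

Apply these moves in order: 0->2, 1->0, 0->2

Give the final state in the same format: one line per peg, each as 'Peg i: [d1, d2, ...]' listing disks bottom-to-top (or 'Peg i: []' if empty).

After move 1 (0->2):
Peg 0: []
Peg 1: [6, 4, 2, 1]
Peg 2: [5, 3]

After move 2 (1->0):
Peg 0: [1]
Peg 1: [6, 4, 2]
Peg 2: [5, 3]

After move 3 (0->2):
Peg 0: []
Peg 1: [6, 4, 2]
Peg 2: [5, 3, 1]

Answer: Peg 0: []
Peg 1: [6, 4, 2]
Peg 2: [5, 3, 1]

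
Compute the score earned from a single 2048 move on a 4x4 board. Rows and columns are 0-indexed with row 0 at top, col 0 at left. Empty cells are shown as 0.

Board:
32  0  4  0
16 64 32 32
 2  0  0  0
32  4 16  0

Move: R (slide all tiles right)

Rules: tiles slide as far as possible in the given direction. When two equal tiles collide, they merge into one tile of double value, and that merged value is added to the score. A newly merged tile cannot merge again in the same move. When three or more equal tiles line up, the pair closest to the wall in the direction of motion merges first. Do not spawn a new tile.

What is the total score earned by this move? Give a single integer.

Answer: 64

Derivation:
Slide right:
row 0: [32, 0, 4, 0] -> [0, 0, 32, 4]  score +0 (running 0)
row 1: [16, 64, 32, 32] -> [0, 16, 64, 64]  score +64 (running 64)
row 2: [2, 0, 0, 0] -> [0, 0, 0, 2]  score +0 (running 64)
row 3: [32, 4, 16, 0] -> [0, 32, 4, 16]  score +0 (running 64)
Board after move:
 0  0 32  4
 0 16 64 64
 0  0  0  2
 0 32  4 16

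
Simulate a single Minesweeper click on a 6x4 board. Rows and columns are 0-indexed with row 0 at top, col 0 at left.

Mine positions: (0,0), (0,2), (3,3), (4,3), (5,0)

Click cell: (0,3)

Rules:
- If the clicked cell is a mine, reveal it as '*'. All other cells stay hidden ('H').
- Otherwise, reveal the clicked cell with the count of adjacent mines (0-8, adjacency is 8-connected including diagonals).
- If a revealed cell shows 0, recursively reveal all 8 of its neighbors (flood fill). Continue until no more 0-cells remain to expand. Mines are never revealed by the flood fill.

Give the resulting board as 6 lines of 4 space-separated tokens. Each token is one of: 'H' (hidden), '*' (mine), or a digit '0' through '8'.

H H H 1
H H H H
H H H H
H H H H
H H H H
H H H H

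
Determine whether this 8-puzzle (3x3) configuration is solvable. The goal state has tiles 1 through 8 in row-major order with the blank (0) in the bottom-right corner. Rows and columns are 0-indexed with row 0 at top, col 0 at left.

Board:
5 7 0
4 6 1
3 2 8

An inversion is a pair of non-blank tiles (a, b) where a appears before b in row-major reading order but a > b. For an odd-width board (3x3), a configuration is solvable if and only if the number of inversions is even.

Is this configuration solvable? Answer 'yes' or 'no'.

Inversions (pairs i<j in row-major order where tile[i] > tile[j] > 0): 16
16 is even, so the puzzle is solvable.

Answer: yes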